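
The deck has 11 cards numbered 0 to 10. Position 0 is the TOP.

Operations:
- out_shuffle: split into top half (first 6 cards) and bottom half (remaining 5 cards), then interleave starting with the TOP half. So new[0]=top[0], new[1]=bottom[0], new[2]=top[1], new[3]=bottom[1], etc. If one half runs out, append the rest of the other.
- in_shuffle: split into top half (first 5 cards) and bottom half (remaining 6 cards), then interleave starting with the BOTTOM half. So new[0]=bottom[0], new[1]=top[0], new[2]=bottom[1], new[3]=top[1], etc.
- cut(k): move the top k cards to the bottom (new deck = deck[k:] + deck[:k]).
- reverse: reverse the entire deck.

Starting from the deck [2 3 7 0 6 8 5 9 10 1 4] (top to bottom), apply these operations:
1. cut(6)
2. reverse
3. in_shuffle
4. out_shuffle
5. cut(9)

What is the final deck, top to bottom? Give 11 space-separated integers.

After op 1 (cut(6)): [5 9 10 1 4 2 3 7 0 6 8]
After op 2 (reverse): [8 6 0 7 3 2 4 1 10 9 5]
After op 3 (in_shuffle): [2 8 4 6 1 0 10 7 9 3 5]
After op 4 (out_shuffle): [2 10 8 7 4 9 6 3 1 5 0]
After op 5 (cut(9)): [5 0 2 10 8 7 4 9 6 3 1]

Answer: 5 0 2 10 8 7 4 9 6 3 1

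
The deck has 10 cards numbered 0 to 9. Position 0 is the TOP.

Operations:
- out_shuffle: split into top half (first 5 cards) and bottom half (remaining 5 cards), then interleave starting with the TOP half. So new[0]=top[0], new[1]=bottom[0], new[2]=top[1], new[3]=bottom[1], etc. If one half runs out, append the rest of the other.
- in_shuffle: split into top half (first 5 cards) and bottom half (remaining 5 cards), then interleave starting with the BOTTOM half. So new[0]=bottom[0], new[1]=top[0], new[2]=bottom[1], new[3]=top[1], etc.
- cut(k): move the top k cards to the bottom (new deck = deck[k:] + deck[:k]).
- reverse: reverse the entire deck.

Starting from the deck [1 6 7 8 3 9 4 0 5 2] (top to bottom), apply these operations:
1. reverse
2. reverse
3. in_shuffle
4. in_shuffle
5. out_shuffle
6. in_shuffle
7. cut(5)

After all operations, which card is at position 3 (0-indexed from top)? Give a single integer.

After op 1 (reverse): [2 5 0 4 9 3 8 7 6 1]
After op 2 (reverse): [1 6 7 8 3 9 4 0 5 2]
After op 3 (in_shuffle): [9 1 4 6 0 7 5 8 2 3]
After op 4 (in_shuffle): [7 9 5 1 8 4 2 6 3 0]
After op 5 (out_shuffle): [7 4 9 2 5 6 1 3 8 0]
After op 6 (in_shuffle): [6 7 1 4 3 9 8 2 0 5]
After op 7 (cut(5)): [9 8 2 0 5 6 7 1 4 3]
Position 3: card 0.

Answer: 0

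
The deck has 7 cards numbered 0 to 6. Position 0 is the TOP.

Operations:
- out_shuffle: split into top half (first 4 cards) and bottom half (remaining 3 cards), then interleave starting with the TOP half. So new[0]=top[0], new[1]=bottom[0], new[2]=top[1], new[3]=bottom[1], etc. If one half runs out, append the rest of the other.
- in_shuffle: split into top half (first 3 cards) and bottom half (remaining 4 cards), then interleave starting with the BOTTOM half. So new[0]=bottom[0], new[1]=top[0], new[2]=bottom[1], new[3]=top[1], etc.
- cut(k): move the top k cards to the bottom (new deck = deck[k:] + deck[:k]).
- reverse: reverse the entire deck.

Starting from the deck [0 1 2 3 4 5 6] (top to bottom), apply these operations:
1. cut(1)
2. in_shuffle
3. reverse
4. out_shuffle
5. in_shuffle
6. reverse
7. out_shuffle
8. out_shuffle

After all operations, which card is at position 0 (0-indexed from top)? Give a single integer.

After op 1 (cut(1)): [1 2 3 4 5 6 0]
After op 2 (in_shuffle): [4 1 5 2 6 3 0]
After op 3 (reverse): [0 3 6 2 5 1 4]
After op 4 (out_shuffle): [0 5 3 1 6 4 2]
After op 5 (in_shuffle): [1 0 6 5 4 3 2]
After op 6 (reverse): [2 3 4 5 6 0 1]
After op 7 (out_shuffle): [2 6 3 0 4 1 5]
After op 8 (out_shuffle): [2 4 6 1 3 5 0]
Position 0: card 2.

Answer: 2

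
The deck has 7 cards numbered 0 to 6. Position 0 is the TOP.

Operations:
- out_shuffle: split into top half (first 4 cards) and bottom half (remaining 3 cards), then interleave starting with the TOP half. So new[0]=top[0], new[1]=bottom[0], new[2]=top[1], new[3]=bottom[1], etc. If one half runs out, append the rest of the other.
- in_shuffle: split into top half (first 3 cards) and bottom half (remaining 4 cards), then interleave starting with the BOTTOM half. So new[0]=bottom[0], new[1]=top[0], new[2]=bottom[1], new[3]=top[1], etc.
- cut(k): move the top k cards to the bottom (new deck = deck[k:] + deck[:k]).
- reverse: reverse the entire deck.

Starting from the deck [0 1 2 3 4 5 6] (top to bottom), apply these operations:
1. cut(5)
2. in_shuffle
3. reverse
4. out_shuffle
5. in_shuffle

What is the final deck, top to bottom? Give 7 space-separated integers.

After op 1 (cut(5)): [5 6 0 1 2 3 4]
After op 2 (in_shuffle): [1 5 2 6 3 0 4]
After op 3 (reverse): [4 0 3 6 2 5 1]
After op 4 (out_shuffle): [4 2 0 5 3 1 6]
After op 5 (in_shuffle): [5 4 3 2 1 0 6]

Answer: 5 4 3 2 1 0 6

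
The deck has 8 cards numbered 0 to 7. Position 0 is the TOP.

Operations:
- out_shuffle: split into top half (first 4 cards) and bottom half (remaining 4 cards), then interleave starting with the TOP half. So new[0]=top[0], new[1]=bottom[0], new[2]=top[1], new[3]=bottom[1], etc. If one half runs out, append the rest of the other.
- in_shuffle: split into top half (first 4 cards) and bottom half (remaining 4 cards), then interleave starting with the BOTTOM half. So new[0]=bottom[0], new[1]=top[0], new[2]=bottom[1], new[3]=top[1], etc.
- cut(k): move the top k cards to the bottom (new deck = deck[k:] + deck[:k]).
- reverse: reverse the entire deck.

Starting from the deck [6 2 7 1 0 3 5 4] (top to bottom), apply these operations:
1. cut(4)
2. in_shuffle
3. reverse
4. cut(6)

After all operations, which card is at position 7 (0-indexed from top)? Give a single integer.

Answer: 2

Derivation:
After op 1 (cut(4)): [0 3 5 4 6 2 7 1]
After op 2 (in_shuffle): [6 0 2 3 7 5 1 4]
After op 3 (reverse): [4 1 5 7 3 2 0 6]
After op 4 (cut(6)): [0 6 4 1 5 7 3 2]
Position 7: card 2.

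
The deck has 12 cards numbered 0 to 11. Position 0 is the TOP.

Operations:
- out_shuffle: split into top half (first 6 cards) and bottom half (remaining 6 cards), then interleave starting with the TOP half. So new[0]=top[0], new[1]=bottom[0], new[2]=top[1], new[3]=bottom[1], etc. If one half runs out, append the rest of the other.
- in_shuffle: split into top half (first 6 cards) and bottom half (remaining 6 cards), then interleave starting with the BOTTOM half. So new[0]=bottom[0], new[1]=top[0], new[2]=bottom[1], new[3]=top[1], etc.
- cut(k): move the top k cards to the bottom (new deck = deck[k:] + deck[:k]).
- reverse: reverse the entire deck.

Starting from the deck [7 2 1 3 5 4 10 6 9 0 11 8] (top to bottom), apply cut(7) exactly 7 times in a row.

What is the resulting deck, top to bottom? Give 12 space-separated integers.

After op 1 (cut(7)): [6 9 0 11 8 7 2 1 3 5 4 10]
After op 2 (cut(7)): [1 3 5 4 10 6 9 0 11 8 7 2]
After op 3 (cut(7)): [0 11 8 7 2 1 3 5 4 10 6 9]
After op 4 (cut(7)): [5 4 10 6 9 0 11 8 7 2 1 3]
After op 5 (cut(7)): [8 7 2 1 3 5 4 10 6 9 0 11]
After op 6 (cut(7)): [10 6 9 0 11 8 7 2 1 3 5 4]
After op 7 (cut(7)): [2 1 3 5 4 10 6 9 0 11 8 7]

Answer: 2 1 3 5 4 10 6 9 0 11 8 7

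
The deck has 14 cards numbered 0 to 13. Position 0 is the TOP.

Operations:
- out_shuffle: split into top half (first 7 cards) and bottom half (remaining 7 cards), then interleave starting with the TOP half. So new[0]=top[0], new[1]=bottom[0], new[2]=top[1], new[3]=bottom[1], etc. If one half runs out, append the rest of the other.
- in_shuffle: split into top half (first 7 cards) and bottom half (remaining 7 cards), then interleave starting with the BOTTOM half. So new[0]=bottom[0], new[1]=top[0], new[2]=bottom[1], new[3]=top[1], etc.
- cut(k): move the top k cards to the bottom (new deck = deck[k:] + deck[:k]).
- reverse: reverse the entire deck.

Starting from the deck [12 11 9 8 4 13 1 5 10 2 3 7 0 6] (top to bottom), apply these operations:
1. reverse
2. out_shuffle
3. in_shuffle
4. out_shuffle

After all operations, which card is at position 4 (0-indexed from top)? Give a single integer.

Answer: 2

Derivation:
After op 1 (reverse): [6 0 7 3 2 10 5 1 13 4 8 9 11 12]
After op 2 (out_shuffle): [6 1 0 13 7 4 3 8 2 9 10 11 5 12]
After op 3 (in_shuffle): [8 6 2 1 9 0 10 13 11 7 5 4 12 3]
After op 4 (out_shuffle): [8 13 6 11 2 7 1 5 9 4 0 12 10 3]
Position 4: card 2.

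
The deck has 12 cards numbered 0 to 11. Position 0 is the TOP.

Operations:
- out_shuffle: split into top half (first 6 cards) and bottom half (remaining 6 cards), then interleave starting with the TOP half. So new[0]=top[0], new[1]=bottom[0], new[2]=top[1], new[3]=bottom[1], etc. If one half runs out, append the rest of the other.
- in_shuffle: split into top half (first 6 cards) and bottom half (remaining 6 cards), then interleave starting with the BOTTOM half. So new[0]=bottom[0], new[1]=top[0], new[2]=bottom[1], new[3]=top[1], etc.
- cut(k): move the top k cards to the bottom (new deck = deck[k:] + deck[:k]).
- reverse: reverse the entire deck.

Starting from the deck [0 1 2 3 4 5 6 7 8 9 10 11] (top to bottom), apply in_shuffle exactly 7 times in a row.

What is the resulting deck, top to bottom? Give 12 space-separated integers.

Answer: 5 11 4 10 3 9 2 8 1 7 0 6

Derivation:
After op 1 (in_shuffle): [6 0 7 1 8 2 9 3 10 4 11 5]
After op 2 (in_shuffle): [9 6 3 0 10 7 4 1 11 8 5 2]
After op 3 (in_shuffle): [4 9 1 6 11 3 8 0 5 10 2 7]
After op 4 (in_shuffle): [8 4 0 9 5 1 10 6 2 11 7 3]
After op 5 (in_shuffle): [10 8 6 4 2 0 11 9 7 5 3 1]
After op 6 (in_shuffle): [11 10 9 8 7 6 5 4 3 2 1 0]
After op 7 (in_shuffle): [5 11 4 10 3 9 2 8 1 7 0 6]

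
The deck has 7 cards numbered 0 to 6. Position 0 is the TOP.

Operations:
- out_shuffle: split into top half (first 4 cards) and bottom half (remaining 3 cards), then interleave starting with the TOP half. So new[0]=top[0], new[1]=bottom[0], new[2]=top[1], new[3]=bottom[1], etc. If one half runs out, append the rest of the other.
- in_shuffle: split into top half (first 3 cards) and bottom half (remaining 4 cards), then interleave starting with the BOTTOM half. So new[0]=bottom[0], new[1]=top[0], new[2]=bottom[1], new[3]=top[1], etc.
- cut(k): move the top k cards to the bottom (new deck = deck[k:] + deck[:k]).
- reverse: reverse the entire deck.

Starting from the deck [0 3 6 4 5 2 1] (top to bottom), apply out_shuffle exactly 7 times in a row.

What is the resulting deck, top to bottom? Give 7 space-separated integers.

Answer: 0 5 3 2 6 1 4

Derivation:
After op 1 (out_shuffle): [0 5 3 2 6 1 4]
After op 2 (out_shuffle): [0 6 5 1 3 4 2]
After op 3 (out_shuffle): [0 3 6 4 5 2 1]
After op 4 (out_shuffle): [0 5 3 2 6 1 4]
After op 5 (out_shuffle): [0 6 5 1 3 4 2]
After op 6 (out_shuffle): [0 3 6 4 5 2 1]
After op 7 (out_shuffle): [0 5 3 2 6 1 4]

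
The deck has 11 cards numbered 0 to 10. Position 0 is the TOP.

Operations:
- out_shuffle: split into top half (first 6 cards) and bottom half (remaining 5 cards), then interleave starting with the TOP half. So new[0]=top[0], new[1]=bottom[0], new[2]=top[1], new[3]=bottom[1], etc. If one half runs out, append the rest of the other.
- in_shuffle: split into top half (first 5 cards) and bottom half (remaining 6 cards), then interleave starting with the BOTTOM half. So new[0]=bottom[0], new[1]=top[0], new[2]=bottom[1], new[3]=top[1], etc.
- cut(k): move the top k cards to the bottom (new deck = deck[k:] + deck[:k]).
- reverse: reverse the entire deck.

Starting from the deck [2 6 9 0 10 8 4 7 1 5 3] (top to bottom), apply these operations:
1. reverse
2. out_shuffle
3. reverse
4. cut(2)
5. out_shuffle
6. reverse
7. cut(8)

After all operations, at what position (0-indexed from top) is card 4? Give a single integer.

After op 1 (reverse): [3 5 1 7 4 8 10 0 9 6 2]
After op 2 (out_shuffle): [3 10 5 0 1 9 7 6 4 2 8]
After op 3 (reverse): [8 2 4 6 7 9 1 0 5 10 3]
After op 4 (cut(2)): [4 6 7 9 1 0 5 10 3 8 2]
After op 5 (out_shuffle): [4 5 6 10 7 3 9 8 1 2 0]
After op 6 (reverse): [0 2 1 8 9 3 7 10 6 5 4]
After op 7 (cut(8)): [6 5 4 0 2 1 8 9 3 7 10]
Card 4 is at position 2.

Answer: 2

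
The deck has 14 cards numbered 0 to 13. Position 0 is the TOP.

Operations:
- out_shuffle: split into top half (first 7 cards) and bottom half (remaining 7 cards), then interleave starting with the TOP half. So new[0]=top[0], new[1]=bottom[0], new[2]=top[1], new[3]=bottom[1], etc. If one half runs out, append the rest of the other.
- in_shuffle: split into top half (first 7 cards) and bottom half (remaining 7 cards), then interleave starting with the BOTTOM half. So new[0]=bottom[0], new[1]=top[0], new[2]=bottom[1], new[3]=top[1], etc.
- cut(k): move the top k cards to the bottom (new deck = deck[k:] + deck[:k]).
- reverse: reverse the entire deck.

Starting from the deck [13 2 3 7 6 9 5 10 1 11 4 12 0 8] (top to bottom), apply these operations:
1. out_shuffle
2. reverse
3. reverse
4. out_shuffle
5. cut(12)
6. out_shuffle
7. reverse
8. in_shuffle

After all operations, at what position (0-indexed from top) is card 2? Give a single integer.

Answer: 3

Derivation:
After op 1 (out_shuffle): [13 10 2 1 3 11 7 4 6 12 9 0 5 8]
After op 2 (reverse): [8 5 0 9 12 6 4 7 11 3 1 2 10 13]
After op 3 (reverse): [13 10 2 1 3 11 7 4 6 12 9 0 5 8]
After op 4 (out_shuffle): [13 4 10 6 2 12 1 9 3 0 11 5 7 8]
After op 5 (cut(12)): [7 8 13 4 10 6 2 12 1 9 3 0 11 5]
After op 6 (out_shuffle): [7 12 8 1 13 9 4 3 10 0 6 11 2 5]
After op 7 (reverse): [5 2 11 6 0 10 3 4 9 13 1 8 12 7]
After op 8 (in_shuffle): [4 5 9 2 13 11 1 6 8 0 12 10 7 3]
Card 2 is at position 3.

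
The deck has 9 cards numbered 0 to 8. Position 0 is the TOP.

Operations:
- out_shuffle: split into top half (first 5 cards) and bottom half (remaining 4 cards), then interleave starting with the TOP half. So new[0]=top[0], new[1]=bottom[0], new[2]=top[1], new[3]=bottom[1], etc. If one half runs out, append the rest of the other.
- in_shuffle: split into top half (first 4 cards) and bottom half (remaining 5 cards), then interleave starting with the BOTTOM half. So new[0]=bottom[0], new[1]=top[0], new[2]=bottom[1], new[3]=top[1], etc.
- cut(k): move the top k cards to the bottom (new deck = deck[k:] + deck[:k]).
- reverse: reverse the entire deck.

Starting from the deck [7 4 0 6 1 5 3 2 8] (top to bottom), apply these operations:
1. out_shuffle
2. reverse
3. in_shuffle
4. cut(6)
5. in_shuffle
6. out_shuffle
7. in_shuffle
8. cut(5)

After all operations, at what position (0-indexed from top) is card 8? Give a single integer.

After op 1 (out_shuffle): [7 5 4 3 0 2 6 8 1]
After op 2 (reverse): [1 8 6 2 0 3 4 5 7]
After op 3 (in_shuffle): [0 1 3 8 4 6 5 2 7]
After op 4 (cut(6)): [5 2 7 0 1 3 8 4 6]
After op 5 (in_shuffle): [1 5 3 2 8 7 4 0 6]
After op 6 (out_shuffle): [1 7 5 4 3 0 2 6 8]
After op 7 (in_shuffle): [3 1 0 7 2 5 6 4 8]
After op 8 (cut(5)): [5 6 4 8 3 1 0 7 2]
Card 8 is at position 3.

Answer: 3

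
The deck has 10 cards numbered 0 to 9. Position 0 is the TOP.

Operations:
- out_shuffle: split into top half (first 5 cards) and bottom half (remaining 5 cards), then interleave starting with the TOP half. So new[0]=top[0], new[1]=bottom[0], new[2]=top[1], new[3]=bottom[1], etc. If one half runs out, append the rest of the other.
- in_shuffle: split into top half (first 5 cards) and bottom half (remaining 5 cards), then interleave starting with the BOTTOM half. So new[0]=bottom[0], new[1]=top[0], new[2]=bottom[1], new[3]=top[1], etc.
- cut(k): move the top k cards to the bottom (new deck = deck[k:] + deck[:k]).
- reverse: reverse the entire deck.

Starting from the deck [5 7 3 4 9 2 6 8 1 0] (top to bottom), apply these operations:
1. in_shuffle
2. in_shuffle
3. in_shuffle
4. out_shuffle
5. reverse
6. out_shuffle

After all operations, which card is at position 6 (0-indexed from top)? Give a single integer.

Answer: 2

Derivation:
After op 1 (in_shuffle): [2 5 6 7 8 3 1 4 0 9]
After op 2 (in_shuffle): [3 2 1 5 4 6 0 7 9 8]
After op 3 (in_shuffle): [6 3 0 2 7 1 9 5 8 4]
After op 4 (out_shuffle): [6 1 3 9 0 5 2 8 7 4]
After op 5 (reverse): [4 7 8 2 5 0 9 3 1 6]
After op 6 (out_shuffle): [4 0 7 9 8 3 2 1 5 6]
Position 6: card 2.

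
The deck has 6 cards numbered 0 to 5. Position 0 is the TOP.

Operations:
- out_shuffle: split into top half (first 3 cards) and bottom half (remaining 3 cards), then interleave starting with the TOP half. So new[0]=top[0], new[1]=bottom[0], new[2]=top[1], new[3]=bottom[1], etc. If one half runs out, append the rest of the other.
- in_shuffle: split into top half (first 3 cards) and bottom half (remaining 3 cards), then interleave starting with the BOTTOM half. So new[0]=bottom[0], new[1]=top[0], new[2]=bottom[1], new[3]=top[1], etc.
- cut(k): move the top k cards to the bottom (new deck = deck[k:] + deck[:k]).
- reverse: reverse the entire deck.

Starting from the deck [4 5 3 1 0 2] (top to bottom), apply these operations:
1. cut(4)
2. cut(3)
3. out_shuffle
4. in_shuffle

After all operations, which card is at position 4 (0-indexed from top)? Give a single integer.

After op 1 (cut(4)): [0 2 4 5 3 1]
After op 2 (cut(3)): [5 3 1 0 2 4]
After op 3 (out_shuffle): [5 0 3 2 1 4]
After op 4 (in_shuffle): [2 5 1 0 4 3]
Position 4: card 4.

Answer: 4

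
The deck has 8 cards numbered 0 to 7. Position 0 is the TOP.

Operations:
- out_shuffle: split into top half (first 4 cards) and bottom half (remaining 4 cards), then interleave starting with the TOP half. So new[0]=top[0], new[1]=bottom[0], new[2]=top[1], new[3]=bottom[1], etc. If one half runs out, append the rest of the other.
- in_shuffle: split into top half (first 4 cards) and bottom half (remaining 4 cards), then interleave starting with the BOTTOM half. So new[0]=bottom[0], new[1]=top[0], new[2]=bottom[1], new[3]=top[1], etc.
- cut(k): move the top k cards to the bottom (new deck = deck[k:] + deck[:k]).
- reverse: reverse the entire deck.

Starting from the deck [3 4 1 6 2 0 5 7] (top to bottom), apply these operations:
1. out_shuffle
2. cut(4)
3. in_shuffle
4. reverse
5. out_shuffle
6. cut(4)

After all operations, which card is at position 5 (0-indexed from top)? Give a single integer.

After op 1 (out_shuffle): [3 2 4 0 1 5 6 7]
After op 2 (cut(4)): [1 5 6 7 3 2 4 0]
After op 3 (in_shuffle): [3 1 2 5 4 6 0 7]
After op 4 (reverse): [7 0 6 4 5 2 1 3]
After op 5 (out_shuffle): [7 5 0 2 6 1 4 3]
After op 6 (cut(4)): [6 1 4 3 7 5 0 2]
Position 5: card 5.

Answer: 5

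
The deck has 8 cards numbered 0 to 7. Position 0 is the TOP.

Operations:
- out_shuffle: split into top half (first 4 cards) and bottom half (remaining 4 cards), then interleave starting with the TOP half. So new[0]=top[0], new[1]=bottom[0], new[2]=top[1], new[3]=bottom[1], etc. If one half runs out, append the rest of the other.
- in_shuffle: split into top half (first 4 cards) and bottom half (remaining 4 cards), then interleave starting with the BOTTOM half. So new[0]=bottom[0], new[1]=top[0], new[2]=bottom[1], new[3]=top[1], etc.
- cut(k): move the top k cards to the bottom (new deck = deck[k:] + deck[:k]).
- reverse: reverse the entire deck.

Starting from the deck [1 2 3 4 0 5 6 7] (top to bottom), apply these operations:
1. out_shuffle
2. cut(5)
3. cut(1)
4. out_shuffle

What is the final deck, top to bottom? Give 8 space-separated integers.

Answer: 4 2 7 5 1 3 0 6

Derivation:
After op 1 (out_shuffle): [1 0 2 5 3 6 4 7]
After op 2 (cut(5)): [6 4 7 1 0 2 5 3]
After op 3 (cut(1)): [4 7 1 0 2 5 3 6]
After op 4 (out_shuffle): [4 2 7 5 1 3 0 6]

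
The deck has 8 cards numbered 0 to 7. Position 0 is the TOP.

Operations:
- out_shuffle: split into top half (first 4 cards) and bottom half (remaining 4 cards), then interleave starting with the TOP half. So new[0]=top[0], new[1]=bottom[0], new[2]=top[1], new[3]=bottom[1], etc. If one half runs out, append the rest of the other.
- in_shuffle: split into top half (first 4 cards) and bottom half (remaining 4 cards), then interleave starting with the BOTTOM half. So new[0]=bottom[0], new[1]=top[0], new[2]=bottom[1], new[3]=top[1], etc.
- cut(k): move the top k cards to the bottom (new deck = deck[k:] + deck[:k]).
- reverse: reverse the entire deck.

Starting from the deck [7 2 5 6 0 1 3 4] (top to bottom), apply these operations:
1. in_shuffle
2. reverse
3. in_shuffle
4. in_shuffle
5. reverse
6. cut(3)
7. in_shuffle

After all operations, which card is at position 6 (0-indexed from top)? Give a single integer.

After op 1 (in_shuffle): [0 7 1 2 3 5 4 6]
After op 2 (reverse): [6 4 5 3 2 1 7 0]
After op 3 (in_shuffle): [2 6 1 4 7 5 0 3]
After op 4 (in_shuffle): [7 2 5 6 0 1 3 4]
After op 5 (reverse): [4 3 1 0 6 5 2 7]
After op 6 (cut(3)): [0 6 5 2 7 4 3 1]
After op 7 (in_shuffle): [7 0 4 6 3 5 1 2]
Position 6: card 1.

Answer: 1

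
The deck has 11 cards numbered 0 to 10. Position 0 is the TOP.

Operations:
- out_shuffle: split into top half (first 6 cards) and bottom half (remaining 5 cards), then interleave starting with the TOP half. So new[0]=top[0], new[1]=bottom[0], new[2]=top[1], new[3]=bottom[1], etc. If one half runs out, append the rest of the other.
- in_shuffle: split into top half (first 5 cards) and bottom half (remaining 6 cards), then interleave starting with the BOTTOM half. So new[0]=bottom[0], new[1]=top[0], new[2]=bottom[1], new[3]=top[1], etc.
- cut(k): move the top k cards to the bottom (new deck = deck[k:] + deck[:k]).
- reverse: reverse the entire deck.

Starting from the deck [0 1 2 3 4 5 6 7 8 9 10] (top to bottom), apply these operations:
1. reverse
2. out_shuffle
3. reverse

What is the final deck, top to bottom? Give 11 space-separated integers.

Answer: 5 0 6 1 7 2 8 3 9 4 10

Derivation:
After op 1 (reverse): [10 9 8 7 6 5 4 3 2 1 0]
After op 2 (out_shuffle): [10 4 9 3 8 2 7 1 6 0 5]
After op 3 (reverse): [5 0 6 1 7 2 8 3 9 4 10]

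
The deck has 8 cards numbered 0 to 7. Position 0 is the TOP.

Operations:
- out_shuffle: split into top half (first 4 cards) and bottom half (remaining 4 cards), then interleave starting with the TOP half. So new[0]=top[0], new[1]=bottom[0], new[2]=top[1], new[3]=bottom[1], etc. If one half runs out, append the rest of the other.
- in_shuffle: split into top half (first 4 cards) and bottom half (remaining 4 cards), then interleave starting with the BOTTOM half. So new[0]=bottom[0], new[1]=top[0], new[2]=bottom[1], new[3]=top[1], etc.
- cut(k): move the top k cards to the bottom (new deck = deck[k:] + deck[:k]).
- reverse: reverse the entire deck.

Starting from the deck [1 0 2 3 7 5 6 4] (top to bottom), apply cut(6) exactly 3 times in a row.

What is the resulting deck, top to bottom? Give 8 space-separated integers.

Answer: 2 3 7 5 6 4 1 0

Derivation:
After op 1 (cut(6)): [6 4 1 0 2 3 7 5]
After op 2 (cut(6)): [7 5 6 4 1 0 2 3]
After op 3 (cut(6)): [2 3 7 5 6 4 1 0]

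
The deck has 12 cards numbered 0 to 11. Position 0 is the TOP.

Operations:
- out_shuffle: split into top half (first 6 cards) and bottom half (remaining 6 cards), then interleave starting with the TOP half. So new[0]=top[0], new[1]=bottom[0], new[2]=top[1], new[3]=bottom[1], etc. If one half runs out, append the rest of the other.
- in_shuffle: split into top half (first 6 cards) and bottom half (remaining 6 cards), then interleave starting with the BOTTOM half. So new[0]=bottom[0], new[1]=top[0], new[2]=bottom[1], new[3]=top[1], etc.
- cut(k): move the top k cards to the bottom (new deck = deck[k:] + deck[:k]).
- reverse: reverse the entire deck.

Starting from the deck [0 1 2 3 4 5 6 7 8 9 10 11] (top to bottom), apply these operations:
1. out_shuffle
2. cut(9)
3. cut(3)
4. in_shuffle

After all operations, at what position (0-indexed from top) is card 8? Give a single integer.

Answer: 11

Derivation:
After op 1 (out_shuffle): [0 6 1 7 2 8 3 9 4 10 5 11]
After op 2 (cut(9)): [10 5 11 0 6 1 7 2 8 3 9 4]
After op 3 (cut(3)): [0 6 1 7 2 8 3 9 4 10 5 11]
After op 4 (in_shuffle): [3 0 9 6 4 1 10 7 5 2 11 8]
Card 8 is at position 11.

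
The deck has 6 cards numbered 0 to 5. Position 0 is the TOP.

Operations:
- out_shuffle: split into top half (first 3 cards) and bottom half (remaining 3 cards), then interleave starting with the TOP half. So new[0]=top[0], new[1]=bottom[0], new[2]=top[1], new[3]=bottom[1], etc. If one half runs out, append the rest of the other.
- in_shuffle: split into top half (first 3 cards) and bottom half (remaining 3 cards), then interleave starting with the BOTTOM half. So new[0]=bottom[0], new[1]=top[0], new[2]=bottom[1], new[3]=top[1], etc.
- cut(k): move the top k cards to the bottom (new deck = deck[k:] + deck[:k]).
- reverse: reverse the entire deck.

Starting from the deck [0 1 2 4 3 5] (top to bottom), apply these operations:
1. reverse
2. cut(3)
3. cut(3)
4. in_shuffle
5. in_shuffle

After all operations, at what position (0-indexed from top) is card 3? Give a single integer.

Answer: 0

Derivation:
After op 1 (reverse): [5 3 4 2 1 0]
After op 2 (cut(3)): [2 1 0 5 3 4]
After op 3 (cut(3)): [5 3 4 2 1 0]
After op 4 (in_shuffle): [2 5 1 3 0 4]
After op 5 (in_shuffle): [3 2 0 5 4 1]
Card 3 is at position 0.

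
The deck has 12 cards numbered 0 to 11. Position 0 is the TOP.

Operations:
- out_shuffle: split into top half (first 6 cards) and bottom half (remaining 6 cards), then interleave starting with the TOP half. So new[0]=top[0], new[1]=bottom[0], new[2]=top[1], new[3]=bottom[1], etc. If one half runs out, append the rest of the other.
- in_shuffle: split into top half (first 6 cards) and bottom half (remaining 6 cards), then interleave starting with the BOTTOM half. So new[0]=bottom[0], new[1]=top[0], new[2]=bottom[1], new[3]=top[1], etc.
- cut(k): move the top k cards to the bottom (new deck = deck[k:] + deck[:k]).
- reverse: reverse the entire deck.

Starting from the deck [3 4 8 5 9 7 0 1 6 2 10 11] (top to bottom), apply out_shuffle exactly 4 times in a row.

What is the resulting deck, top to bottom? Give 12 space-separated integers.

Answer: 3 2 1 7 5 4 10 6 0 9 8 11

Derivation:
After op 1 (out_shuffle): [3 0 4 1 8 6 5 2 9 10 7 11]
After op 2 (out_shuffle): [3 5 0 2 4 9 1 10 8 7 6 11]
After op 3 (out_shuffle): [3 1 5 10 0 8 2 7 4 6 9 11]
After op 4 (out_shuffle): [3 2 1 7 5 4 10 6 0 9 8 11]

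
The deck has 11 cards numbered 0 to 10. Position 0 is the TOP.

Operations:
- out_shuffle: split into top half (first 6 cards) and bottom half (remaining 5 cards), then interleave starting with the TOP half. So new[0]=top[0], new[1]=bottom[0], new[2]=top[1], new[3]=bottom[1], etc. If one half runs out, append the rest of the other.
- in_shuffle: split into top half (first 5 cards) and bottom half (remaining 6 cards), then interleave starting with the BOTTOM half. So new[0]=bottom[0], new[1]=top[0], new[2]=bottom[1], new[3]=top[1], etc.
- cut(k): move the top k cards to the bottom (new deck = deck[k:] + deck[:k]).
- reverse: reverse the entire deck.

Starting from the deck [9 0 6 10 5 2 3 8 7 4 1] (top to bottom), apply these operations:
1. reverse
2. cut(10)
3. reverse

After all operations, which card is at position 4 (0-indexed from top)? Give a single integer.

Answer: 2

Derivation:
After op 1 (reverse): [1 4 7 8 3 2 5 10 6 0 9]
After op 2 (cut(10)): [9 1 4 7 8 3 2 5 10 6 0]
After op 3 (reverse): [0 6 10 5 2 3 8 7 4 1 9]
Position 4: card 2.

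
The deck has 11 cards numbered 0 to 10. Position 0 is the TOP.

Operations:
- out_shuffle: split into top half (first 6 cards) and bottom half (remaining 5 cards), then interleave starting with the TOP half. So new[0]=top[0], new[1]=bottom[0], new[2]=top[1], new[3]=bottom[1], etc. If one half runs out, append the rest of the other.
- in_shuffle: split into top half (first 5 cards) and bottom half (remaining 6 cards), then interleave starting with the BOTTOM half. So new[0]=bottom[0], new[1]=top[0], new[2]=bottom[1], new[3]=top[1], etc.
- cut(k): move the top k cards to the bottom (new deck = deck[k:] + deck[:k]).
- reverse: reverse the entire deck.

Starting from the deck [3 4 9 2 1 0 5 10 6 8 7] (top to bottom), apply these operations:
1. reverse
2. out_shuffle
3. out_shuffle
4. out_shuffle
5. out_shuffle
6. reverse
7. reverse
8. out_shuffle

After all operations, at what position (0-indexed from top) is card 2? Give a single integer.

Answer: 4

Derivation:
After op 1 (reverse): [7 8 6 10 5 0 1 2 9 4 3]
After op 2 (out_shuffle): [7 1 8 2 6 9 10 4 5 3 0]
After op 3 (out_shuffle): [7 10 1 4 8 5 2 3 6 0 9]
After op 4 (out_shuffle): [7 2 10 3 1 6 4 0 8 9 5]
After op 5 (out_shuffle): [7 4 2 0 10 8 3 9 1 5 6]
After op 6 (reverse): [6 5 1 9 3 8 10 0 2 4 7]
After op 7 (reverse): [7 4 2 0 10 8 3 9 1 5 6]
After op 8 (out_shuffle): [7 3 4 9 2 1 0 5 10 6 8]
Card 2 is at position 4.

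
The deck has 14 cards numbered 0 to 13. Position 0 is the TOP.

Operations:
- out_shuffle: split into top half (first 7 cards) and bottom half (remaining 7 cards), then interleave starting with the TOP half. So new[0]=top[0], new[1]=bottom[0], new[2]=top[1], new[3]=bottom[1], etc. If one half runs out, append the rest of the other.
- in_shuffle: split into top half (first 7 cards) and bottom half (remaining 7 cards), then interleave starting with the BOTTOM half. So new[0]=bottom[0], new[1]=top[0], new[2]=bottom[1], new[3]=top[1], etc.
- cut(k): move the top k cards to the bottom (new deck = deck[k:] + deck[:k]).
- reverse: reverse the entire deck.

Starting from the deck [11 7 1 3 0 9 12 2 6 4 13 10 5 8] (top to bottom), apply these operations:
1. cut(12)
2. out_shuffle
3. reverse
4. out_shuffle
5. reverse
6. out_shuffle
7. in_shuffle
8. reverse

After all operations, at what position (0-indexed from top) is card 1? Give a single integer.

Answer: 0

Derivation:
After op 1 (cut(12)): [5 8 11 7 1 3 0 9 12 2 6 4 13 10]
After op 2 (out_shuffle): [5 9 8 12 11 2 7 6 1 4 3 13 0 10]
After op 3 (reverse): [10 0 13 3 4 1 6 7 2 11 12 8 9 5]
After op 4 (out_shuffle): [10 7 0 2 13 11 3 12 4 8 1 9 6 5]
After op 5 (reverse): [5 6 9 1 8 4 12 3 11 13 2 0 7 10]
After op 6 (out_shuffle): [5 3 6 11 9 13 1 2 8 0 4 7 12 10]
After op 7 (in_shuffle): [2 5 8 3 0 6 4 11 7 9 12 13 10 1]
After op 8 (reverse): [1 10 13 12 9 7 11 4 6 0 3 8 5 2]
Card 1 is at position 0.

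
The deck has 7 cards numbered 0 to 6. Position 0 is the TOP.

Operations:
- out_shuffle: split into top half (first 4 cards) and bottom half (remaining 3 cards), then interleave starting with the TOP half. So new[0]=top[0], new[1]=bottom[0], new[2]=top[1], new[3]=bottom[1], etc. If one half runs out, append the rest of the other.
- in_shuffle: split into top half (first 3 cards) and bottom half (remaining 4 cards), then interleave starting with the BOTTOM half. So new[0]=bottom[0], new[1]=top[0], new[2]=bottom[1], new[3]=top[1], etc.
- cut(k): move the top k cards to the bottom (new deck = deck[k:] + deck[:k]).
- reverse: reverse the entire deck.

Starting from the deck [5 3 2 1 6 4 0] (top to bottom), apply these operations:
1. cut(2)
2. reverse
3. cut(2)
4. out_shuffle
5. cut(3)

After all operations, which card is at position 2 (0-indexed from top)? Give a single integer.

After op 1 (cut(2)): [2 1 6 4 0 5 3]
After op 2 (reverse): [3 5 0 4 6 1 2]
After op 3 (cut(2)): [0 4 6 1 2 3 5]
After op 4 (out_shuffle): [0 2 4 3 6 5 1]
After op 5 (cut(3)): [3 6 5 1 0 2 4]
Position 2: card 5.

Answer: 5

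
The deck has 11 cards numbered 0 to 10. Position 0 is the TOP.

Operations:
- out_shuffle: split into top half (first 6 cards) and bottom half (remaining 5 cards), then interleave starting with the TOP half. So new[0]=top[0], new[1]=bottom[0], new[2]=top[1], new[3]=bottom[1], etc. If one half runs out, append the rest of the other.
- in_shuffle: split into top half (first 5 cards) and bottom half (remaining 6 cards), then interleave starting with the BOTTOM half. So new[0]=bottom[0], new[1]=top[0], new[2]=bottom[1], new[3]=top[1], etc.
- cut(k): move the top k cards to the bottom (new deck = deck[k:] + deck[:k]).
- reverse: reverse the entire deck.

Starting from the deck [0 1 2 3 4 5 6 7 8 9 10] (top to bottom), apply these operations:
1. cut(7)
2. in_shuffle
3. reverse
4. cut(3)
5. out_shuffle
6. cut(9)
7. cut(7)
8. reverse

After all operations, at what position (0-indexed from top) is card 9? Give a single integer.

Answer: 0

Derivation:
After op 1 (cut(7)): [7 8 9 10 0 1 2 3 4 5 6]
After op 2 (in_shuffle): [1 7 2 8 3 9 4 10 5 0 6]
After op 3 (reverse): [6 0 5 10 4 9 3 8 2 7 1]
After op 4 (cut(3)): [10 4 9 3 8 2 7 1 6 0 5]
After op 5 (out_shuffle): [10 7 4 1 9 6 3 0 8 5 2]
After op 6 (cut(9)): [5 2 10 7 4 1 9 6 3 0 8]
After op 7 (cut(7)): [6 3 0 8 5 2 10 7 4 1 9]
After op 8 (reverse): [9 1 4 7 10 2 5 8 0 3 6]
Card 9 is at position 0.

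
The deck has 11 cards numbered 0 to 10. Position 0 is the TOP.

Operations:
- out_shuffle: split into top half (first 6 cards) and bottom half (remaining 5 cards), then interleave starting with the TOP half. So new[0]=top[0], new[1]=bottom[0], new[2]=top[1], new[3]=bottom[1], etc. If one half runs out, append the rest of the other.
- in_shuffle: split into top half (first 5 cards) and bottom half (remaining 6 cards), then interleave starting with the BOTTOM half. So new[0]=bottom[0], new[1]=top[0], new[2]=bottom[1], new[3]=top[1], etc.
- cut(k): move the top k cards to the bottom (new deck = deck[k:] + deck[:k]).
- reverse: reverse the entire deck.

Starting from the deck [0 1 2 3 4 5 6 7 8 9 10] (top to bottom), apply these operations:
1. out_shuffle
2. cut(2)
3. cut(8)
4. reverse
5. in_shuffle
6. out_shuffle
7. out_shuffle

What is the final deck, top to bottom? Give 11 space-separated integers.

Answer: 2 4 6 8 10 1 3 5 7 9 0

Derivation:
After op 1 (out_shuffle): [0 6 1 7 2 8 3 9 4 10 5]
After op 2 (cut(2)): [1 7 2 8 3 9 4 10 5 0 6]
After op 3 (cut(8)): [5 0 6 1 7 2 8 3 9 4 10]
After op 4 (reverse): [10 4 9 3 8 2 7 1 6 0 5]
After op 5 (in_shuffle): [2 10 7 4 1 9 6 3 0 8 5]
After op 6 (out_shuffle): [2 6 10 3 7 0 4 8 1 5 9]
After op 7 (out_shuffle): [2 4 6 8 10 1 3 5 7 9 0]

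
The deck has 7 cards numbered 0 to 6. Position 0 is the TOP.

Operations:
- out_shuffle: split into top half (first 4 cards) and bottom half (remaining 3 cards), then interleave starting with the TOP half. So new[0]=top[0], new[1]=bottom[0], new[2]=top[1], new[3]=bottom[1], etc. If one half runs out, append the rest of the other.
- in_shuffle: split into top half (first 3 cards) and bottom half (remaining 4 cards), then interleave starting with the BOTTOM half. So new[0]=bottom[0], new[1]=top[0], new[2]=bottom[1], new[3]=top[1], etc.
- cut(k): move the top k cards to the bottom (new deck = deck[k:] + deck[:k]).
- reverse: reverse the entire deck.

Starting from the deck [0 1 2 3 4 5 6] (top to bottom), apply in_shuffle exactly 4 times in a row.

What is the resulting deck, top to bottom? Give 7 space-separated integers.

After op 1 (in_shuffle): [3 0 4 1 5 2 6]
After op 2 (in_shuffle): [1 3 5 0 2 4 6]
After op 3 (in_shuffle): [0 1 2 3 4 5 6]
After op 4 (in_shuffle): [3 0 4 1 5 2 6]

Answer: 3 0 4 1 5 2 6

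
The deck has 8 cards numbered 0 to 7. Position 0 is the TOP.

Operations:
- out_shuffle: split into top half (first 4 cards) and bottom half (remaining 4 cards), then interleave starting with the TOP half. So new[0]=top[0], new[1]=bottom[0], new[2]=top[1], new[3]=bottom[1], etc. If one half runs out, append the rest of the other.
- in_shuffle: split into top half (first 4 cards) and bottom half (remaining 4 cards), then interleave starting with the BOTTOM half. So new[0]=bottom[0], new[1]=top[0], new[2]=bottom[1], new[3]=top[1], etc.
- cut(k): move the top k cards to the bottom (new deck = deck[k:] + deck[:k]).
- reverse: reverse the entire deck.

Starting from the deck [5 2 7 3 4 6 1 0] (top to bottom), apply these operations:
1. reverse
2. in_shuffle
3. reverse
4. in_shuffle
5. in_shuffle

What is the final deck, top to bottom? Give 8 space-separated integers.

Answer: 0 1 6 4 3 7 2 5

Derivation:
After op 1 (reverse): [0 1 6 4 3 7 2 5]
After op 2 (in_shuffle): [3 0 7 1 2 6 5 4]
After op 3 (reverse): [4 5 6 2 1 7 0 3]
After op 4 (in_shuffle): [1 4 7 5 0 6 3 2]
After op 5 (in_shuffle): [0 1 6 4 3 7 2 5]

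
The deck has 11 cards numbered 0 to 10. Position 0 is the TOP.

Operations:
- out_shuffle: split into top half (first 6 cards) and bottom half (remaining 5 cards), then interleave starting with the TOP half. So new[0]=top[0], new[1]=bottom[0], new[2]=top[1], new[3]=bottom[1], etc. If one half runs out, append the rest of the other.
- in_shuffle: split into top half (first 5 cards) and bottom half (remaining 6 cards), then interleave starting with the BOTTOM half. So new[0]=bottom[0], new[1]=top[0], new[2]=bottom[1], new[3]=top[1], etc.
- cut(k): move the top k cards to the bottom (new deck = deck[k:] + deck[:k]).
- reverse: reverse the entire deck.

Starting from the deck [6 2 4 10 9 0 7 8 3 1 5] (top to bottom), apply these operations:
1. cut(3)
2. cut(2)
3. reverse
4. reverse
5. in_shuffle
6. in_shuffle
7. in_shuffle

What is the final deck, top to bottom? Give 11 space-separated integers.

After op 1 (cut(3)): [10 9 0 7 8 3 1 5 6 2 4]
After op 2 (cut(2)): [0 7 8 3 1 5 6 2 4 10 9]
After op 3 (reverse): [9 10 4 2 6 5 1 3 8 7 0]
After op 4 (reverse): [0 7 8 3 1 5 6 2 4 10 9]
After op 5 (in_shuffle): [5 0 6 7 2 8 4 3 10 1 9]
After op 6 (in_shuffle): [8 5 4 0 3 6 10 7 1 2 9]
After op 7 (in_shuffle): [6 8 10 5 7 4 1 0 2 3 9]

Answer: 6 8 10 5 7 4 1 0 2 3 9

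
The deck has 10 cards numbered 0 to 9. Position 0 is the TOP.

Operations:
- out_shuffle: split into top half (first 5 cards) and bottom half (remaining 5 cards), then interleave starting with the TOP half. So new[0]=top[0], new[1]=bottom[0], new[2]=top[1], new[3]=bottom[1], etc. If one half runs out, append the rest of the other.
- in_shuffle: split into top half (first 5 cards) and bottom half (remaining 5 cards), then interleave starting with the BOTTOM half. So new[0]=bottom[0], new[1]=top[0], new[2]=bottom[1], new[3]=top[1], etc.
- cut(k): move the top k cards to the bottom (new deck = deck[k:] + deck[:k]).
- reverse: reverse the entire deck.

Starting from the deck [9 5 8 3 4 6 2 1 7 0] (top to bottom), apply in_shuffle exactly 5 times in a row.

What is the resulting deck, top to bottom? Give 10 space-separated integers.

After op 1 (in_shuffle): [6 9 2 5 1 8 7 3 0 4]
After op 2 (in_shuffle): [8 6 7 9 3 2 0 5 4 1]
After op 3 (in_shuffle): [2 8 0 6 5 7 4 9 1 3]
After op 4 (in_shuffle): [7 2 4 8 9 0 1 6 3 5]
After op 5 (in_shuffle): [0 7 1 2 6 4 3 8 5 9]

Answer: 0 7 1 2 6 4 3 8 5 9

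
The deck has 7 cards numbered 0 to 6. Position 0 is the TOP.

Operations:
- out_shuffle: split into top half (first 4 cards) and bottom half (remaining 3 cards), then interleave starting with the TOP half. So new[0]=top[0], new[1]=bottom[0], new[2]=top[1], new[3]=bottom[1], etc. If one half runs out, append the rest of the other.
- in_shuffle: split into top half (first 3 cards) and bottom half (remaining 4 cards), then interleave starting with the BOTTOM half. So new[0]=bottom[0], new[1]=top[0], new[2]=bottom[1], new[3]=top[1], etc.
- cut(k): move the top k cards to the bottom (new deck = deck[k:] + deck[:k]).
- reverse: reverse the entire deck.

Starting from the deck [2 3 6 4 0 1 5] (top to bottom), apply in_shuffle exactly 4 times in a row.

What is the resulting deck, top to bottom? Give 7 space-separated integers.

Answer: 4 2 0 3 1 6 5

Derivation:
After op 1 (in_shuffle): [4 2 0 3 1 6 5]
After op 2 (in_shuffle): [3 4 1 2 6 0 5]
After op 3 (in_shuffle): [2 3 6 4 0 1 5]
After op 4 (in_shuffle): [4 2 0 3 1 6 5]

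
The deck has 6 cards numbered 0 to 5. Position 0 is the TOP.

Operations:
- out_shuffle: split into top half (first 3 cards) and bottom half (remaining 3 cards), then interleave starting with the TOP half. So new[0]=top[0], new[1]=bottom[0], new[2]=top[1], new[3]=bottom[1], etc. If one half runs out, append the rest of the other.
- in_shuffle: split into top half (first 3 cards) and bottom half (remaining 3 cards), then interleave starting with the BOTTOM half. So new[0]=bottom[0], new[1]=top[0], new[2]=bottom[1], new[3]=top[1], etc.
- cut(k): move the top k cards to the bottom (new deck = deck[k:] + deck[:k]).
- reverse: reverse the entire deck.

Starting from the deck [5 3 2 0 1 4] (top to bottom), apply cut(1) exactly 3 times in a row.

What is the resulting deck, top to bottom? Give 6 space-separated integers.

Answer: 0 1 4 5 3 2

Derivation:
After op 1 (cut(1)): [3 2 0 1 4 5]
After op 2 (cut(1)): [2 0 1 4 5 3]
After op 3 (cut(1)): [0 1 4 5 3 2]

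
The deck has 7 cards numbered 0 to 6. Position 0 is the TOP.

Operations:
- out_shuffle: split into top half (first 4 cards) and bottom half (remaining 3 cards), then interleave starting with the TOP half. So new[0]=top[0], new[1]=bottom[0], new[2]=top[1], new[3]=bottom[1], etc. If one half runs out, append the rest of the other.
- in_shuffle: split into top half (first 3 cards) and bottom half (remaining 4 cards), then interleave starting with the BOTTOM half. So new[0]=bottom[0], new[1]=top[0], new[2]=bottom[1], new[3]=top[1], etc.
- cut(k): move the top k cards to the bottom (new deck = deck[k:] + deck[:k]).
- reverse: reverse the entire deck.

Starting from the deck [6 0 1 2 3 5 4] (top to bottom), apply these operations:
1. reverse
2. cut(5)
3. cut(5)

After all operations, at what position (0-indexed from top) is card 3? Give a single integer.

Answer: 6

Derivation:
After op 1 (reverse): [4 5 3 2 1 0 6]
After op 2 (cut(5)): [0 6 4 5 3 2 1]
After op 3 (cut(5)): [2 1 0 6 4 5 3]
Card 3 is at position 6.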